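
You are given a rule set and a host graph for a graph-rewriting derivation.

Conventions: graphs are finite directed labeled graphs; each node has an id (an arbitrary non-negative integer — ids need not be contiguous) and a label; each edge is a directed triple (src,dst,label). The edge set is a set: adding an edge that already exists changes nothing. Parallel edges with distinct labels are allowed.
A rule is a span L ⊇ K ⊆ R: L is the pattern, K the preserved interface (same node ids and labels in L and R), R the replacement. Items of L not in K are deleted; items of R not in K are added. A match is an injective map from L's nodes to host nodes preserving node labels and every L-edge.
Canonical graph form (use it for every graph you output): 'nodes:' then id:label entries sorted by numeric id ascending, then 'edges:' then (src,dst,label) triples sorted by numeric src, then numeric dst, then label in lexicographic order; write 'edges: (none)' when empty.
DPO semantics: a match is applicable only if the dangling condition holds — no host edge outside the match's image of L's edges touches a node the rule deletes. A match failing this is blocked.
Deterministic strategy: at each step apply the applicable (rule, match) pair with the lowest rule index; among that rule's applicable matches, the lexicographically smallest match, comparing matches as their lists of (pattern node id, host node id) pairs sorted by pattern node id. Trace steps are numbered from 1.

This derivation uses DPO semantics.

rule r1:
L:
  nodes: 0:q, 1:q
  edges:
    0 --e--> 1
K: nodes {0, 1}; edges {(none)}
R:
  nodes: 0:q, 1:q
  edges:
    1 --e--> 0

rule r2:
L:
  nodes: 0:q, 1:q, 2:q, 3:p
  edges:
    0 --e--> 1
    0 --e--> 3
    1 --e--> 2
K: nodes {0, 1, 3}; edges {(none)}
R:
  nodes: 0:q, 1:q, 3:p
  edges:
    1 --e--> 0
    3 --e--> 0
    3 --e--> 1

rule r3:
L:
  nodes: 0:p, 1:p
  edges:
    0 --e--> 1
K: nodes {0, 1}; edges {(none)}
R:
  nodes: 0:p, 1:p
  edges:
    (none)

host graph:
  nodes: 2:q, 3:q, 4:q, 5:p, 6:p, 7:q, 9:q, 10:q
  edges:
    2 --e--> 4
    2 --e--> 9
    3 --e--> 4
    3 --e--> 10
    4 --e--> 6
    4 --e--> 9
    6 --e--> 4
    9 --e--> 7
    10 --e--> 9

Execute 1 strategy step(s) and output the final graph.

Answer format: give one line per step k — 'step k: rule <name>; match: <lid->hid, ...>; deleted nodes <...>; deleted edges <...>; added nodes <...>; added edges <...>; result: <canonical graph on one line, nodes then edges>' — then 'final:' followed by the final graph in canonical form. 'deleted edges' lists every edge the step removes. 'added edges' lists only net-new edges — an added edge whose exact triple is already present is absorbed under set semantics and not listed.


step 1: rule r1; match: 0->2, 1->4; deleted nodes (none); deleted edges (2,4,e); added nodes (none); added edges (4,2,e); result: nodes: 2:q, 3:q, 4:q, 5:p, 6:p, 7:q, 9:q, 10:q edges: (2,9,e); (3,4,e); (3,10,e); (4,2,e); (4,6,e); (4,9,e); (6,4,e); (9,7,e); (10,9,e)
final:
nodes: 2:q, 3:q, 4:q, 5:p, 6:p, 7:q, 9:q, 10:q
edges: (2,9,e); (3,4,e); (3,10,e); (4,2,e); (4,6,e); (4,9,e); (6,4,e); (9,7,e); (10,9,e)


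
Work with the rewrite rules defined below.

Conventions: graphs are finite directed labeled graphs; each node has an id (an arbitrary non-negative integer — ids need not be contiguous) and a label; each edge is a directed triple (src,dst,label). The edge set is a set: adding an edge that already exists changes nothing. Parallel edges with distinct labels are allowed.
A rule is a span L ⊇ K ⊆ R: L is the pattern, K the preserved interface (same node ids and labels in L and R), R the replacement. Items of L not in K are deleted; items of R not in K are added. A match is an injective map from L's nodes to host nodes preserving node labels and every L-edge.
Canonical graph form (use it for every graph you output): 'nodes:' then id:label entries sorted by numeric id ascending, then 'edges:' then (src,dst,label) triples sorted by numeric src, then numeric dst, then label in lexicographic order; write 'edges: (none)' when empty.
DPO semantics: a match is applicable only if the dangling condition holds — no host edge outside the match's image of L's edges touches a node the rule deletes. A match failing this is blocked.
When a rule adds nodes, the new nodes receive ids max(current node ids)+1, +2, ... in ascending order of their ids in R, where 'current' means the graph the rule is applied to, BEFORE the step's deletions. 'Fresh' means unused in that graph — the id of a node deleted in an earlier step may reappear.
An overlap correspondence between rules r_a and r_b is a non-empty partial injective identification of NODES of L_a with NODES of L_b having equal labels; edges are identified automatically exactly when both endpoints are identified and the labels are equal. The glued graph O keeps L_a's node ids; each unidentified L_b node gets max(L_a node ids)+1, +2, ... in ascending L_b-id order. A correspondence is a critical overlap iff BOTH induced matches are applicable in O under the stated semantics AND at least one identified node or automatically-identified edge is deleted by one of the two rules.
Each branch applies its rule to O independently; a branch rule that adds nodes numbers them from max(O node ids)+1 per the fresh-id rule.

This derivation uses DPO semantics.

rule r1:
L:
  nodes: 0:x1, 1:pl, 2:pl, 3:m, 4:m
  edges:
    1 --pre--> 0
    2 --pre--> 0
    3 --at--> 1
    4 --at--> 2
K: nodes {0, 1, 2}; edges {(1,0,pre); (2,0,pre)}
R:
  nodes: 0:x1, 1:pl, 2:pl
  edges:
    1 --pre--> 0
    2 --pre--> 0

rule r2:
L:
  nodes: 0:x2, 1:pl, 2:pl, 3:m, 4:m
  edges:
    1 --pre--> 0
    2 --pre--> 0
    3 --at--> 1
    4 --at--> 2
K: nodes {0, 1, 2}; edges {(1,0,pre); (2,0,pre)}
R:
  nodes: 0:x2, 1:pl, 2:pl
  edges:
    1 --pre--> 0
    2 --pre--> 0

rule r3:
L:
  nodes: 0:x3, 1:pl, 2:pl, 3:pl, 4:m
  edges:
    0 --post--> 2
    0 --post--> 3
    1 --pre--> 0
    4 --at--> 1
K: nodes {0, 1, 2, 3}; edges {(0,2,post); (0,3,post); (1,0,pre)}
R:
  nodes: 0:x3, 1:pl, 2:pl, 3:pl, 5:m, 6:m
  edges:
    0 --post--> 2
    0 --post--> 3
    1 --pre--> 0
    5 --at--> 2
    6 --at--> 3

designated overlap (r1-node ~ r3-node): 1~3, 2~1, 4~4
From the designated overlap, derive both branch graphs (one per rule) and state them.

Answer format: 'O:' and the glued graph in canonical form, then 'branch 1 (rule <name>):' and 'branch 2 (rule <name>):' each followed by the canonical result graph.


O:
nodes: 0:x1, 1:pl, 2:pl, 3:m, 4:m, 5:x3, 6:pl
edges: (1,0,pre); (2,0,pre); (2,5,pre); (3,1,at); (4,2,at); (5,1,post); (5,6,post)
branch 1 (rule r1):
nodes: 0:x1, 1:pl, 2:pl, 5:x3, 6:pl
edges: (1,0,pre); (2,0,pre); (2,5,pre); (5,1,post); (5,6,post)
branch 2 (rule r3):
nodes: 0:x1, 1:pl, 2:pl, 3:m, 5:x3, 6:pl, 7:m, 8:m
edges: (1,0,pre); (2,0,pre); (2,5,pre); (3,1,at); (5,1,post); (5,6,post); (7,6,at); (8,1,at)


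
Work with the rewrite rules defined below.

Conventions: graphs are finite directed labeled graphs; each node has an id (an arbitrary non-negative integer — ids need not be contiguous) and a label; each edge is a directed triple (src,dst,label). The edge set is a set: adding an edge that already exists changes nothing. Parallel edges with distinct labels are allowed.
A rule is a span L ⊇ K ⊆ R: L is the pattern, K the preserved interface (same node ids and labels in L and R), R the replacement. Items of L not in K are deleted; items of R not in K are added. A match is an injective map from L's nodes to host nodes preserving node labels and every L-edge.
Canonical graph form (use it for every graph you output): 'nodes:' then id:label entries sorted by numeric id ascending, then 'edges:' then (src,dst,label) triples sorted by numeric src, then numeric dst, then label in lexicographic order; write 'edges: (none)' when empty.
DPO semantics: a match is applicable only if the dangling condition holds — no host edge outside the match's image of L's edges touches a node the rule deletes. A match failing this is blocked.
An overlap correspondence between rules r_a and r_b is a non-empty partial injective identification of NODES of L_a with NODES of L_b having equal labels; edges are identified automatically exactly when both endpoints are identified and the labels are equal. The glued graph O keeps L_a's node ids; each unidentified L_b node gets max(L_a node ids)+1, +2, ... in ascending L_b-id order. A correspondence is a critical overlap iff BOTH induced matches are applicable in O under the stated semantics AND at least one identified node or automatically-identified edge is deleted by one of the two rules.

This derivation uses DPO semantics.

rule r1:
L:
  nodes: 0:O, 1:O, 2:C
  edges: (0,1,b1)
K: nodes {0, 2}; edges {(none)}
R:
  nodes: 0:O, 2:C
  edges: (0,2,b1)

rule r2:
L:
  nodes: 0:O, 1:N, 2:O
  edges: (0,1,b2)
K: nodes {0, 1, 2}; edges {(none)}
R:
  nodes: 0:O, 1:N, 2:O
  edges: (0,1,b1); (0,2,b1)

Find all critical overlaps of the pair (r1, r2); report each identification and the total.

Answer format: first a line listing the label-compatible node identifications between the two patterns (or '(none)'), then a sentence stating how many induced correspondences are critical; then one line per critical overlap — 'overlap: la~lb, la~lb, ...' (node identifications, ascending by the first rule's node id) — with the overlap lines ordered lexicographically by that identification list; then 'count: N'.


label-compatible node identifications between L(r1) and L(r2): 0~0, 0~2, 1~0, 1~2
2 of the induced correspondences are critical overlaps of r1 and r2.
overlap: 0~0, 1~2
overlap: 1~2
count: 2


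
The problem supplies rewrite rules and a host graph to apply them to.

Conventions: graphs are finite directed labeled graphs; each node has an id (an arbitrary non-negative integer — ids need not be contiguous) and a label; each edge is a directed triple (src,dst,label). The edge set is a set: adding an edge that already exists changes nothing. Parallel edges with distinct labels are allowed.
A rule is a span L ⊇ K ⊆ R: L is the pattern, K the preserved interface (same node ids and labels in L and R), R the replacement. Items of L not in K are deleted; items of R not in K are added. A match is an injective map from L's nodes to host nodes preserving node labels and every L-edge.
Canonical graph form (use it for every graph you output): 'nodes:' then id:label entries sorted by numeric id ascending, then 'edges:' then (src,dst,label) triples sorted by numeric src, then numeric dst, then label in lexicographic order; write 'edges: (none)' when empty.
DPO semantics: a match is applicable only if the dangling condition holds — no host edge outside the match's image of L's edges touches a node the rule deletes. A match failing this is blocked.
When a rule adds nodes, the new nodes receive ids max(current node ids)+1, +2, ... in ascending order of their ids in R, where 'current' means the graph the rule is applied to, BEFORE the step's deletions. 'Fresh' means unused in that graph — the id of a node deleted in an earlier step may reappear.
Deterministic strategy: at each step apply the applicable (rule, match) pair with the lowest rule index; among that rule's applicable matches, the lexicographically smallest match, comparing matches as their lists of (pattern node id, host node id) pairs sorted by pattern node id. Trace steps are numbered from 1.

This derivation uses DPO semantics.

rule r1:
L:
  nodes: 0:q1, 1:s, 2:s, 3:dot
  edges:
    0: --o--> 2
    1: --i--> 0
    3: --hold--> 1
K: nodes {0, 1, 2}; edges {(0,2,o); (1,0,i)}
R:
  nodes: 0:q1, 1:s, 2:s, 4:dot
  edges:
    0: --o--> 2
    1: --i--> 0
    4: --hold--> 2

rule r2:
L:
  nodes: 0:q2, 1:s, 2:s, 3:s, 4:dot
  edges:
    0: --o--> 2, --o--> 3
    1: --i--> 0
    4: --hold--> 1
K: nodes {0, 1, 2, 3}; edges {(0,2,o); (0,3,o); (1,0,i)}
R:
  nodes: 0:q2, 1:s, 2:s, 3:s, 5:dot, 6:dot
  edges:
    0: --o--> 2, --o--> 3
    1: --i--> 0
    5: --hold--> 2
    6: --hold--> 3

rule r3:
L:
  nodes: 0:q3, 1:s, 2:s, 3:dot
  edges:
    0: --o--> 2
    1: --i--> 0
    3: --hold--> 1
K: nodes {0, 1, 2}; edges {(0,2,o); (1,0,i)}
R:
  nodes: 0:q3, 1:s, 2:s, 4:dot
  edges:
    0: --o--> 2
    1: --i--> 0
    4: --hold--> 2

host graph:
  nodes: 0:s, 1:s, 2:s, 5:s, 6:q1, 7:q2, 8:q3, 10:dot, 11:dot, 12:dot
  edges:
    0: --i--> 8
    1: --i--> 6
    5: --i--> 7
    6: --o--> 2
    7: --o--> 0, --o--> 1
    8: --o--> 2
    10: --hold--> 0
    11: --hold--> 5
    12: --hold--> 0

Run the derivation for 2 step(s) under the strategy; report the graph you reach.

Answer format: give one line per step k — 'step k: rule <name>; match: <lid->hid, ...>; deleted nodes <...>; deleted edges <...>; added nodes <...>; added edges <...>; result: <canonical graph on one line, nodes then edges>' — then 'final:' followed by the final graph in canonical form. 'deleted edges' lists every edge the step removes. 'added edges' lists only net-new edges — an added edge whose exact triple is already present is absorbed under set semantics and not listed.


step 1: rule r2; match: 0->7, 1->5, 2->0, 3->1, 4->11; deleted nodes 11; deleted edges (11,5,hold); added nodes 13, 14; added edges (13,0,hold); (14,1,hold); result: nodes: 0:s, 1:s, 2:s, 5:s, 6:q1, 7:q2, 8:q3, 10:dot, 12:dot, 13:dot, 14:dot edges: (0,8,i); (1,6,i); (5,7,i); (6,2,o); (7,0,o); (7,1,o); (8,2,o); (10,0,hold); (12,0,hold); (13,0,hold); (14,1,hold)
step 2: rule r1; match: 0->6, 1->1, 2->2, 3->14; deleted nodes 14; deleted edges (14,1,hold); added nodes 15; added edges (15,2,hold); result: nodes: 0:s, 1:s, 2:s, 5:s, 6:q1, 7:q2, 8:q3, 10:dot, 12:dot, 13:dot, 15:dot edges: (0,8,i); (1,6,i); (5,7,i); (6,2,o); (7,0,o); (7,1,o); (8,2,o); (10,0,hold); (12,0,hold); (13,0,hold); (15,2,hold)
final:
nodes: 0:s, 1:s, 2:s, 5:s, 6:q1, 7:q2, 8:q3, 10:dot, 12:dot, 13:dot, 15:dot
edges: (0,8,i); (1,6,i); (5,7,i); (6,2,o); (7,0,o); (7,1,o); (8,2,o); (10,0,hold); (12,0,hold); (13,0,hold); (15,2,hold)


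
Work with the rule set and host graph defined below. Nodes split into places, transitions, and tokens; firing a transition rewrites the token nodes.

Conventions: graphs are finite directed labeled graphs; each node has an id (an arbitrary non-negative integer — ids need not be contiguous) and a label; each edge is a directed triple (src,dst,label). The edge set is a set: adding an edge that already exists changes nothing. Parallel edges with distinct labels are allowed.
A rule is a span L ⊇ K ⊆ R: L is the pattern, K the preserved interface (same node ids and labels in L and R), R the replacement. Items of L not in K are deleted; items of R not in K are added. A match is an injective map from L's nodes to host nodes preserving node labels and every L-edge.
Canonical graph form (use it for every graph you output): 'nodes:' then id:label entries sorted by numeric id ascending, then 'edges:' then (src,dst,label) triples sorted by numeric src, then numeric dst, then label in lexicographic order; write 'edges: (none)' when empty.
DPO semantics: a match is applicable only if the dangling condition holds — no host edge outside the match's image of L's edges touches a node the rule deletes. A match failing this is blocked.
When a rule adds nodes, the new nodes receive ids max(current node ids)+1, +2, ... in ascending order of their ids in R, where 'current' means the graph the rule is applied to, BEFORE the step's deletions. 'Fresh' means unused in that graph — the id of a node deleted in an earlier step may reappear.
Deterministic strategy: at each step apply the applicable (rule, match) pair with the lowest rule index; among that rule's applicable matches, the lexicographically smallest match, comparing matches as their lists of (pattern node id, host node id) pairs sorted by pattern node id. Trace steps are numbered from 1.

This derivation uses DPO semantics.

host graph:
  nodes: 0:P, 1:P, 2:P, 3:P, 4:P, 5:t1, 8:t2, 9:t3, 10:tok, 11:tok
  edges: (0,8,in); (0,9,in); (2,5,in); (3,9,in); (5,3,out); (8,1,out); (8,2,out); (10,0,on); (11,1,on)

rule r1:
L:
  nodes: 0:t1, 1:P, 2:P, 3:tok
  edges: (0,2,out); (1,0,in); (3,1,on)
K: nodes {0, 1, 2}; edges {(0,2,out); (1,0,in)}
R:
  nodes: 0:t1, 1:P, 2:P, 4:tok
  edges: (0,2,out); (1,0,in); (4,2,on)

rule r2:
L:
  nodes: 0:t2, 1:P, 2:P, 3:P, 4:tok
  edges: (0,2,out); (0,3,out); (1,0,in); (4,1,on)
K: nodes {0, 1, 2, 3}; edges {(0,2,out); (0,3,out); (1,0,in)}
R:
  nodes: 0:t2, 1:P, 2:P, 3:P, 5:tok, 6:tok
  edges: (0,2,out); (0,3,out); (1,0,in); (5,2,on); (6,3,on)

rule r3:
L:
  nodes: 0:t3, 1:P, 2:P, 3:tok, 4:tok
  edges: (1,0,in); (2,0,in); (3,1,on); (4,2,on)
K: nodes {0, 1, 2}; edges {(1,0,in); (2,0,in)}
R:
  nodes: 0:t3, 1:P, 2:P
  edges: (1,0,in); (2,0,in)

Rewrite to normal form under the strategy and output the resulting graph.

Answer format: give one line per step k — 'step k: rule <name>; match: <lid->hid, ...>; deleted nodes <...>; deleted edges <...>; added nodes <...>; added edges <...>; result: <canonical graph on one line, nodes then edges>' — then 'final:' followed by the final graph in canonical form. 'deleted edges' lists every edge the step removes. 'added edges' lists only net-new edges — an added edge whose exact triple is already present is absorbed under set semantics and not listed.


step 1: rule r2; match: 0->8, 1->0, 2->1, 3->2, 4->10; deleted nodes 10; deleted edges (10,0,on); added nodes 12, 13; added edges (12,1,on); (13,2,on); result: nodes: 0:P, 1:P, 2:P, 3:P, 4:P, 5:t1, 8:t2, 9:t3, 11:tok, 12:tok, 13:tok edges: (0,8,in); (0,9,in); (2,5,in); (3,9,in); (5,3,out); (8,1,out); (8,2,out); (11,1,on); (12,1,on); (13,2,on)
step 2: rule r1; match: 0->5, 1->2, 2->3, 3->13; deleted nodes 13; deleted edges (13,2,on); added nodes 14; added edges (14,3,on); result: nodes: 0:P, 1:P, 2:P, 3:P, 4:P, 5:t1, 8:t2, 9:t3, 11:tok, 12:tok, 14:tok edges: (0,8,in); (0,9,in); (2,5,in); (3,9,in); (5,3,out); (8,1,out); (8,2,out); (11,1,on); (12,1,on); (14,3,on)
final:
nodes: 0:P, 1:P, 2:P, 3:P, 4:P, 5:t1, 8:t2, 9:t3, 11:tok, 12:tok, 14:tok
edges: (0,8,in); (0,9,in); (2,5,in); (3,9,in); (5,3,out); (8,1,out); (8,2,out); (11,1,on); (12,1,on); (14,3,on)


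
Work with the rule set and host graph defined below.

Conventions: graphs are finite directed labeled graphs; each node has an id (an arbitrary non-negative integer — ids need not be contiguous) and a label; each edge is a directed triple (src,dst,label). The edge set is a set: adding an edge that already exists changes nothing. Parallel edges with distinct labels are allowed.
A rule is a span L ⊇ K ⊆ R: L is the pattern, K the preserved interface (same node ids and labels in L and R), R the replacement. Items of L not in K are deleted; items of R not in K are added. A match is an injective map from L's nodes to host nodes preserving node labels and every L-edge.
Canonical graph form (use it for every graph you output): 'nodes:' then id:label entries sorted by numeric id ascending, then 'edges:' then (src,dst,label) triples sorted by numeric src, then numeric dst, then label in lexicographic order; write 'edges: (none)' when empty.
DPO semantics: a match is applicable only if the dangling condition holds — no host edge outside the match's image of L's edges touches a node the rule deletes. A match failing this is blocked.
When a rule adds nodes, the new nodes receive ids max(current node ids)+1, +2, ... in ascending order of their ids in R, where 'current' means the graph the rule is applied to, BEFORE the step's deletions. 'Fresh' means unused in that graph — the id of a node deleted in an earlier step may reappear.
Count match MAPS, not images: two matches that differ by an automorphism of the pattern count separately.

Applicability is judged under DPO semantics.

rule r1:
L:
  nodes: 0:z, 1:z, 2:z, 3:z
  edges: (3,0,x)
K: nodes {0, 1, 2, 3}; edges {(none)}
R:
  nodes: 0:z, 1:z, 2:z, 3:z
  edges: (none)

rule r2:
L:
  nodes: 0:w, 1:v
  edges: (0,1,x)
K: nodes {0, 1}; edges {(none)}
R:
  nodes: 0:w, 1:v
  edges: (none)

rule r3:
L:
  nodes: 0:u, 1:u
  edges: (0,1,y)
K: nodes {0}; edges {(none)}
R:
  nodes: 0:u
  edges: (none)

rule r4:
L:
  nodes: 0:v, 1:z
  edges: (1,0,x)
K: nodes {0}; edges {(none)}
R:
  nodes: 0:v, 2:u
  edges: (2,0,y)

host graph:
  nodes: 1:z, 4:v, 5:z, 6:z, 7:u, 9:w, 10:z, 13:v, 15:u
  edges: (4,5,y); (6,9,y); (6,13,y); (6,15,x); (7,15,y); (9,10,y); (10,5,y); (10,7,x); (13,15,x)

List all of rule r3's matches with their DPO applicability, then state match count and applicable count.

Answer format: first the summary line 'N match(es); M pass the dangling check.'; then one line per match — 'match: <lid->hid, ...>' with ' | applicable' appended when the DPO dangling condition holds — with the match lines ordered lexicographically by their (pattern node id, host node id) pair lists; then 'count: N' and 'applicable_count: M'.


1 match(es); 0 pass the dangling check.
match: 0->7, 1->15
count: 1
applicable_count: 0


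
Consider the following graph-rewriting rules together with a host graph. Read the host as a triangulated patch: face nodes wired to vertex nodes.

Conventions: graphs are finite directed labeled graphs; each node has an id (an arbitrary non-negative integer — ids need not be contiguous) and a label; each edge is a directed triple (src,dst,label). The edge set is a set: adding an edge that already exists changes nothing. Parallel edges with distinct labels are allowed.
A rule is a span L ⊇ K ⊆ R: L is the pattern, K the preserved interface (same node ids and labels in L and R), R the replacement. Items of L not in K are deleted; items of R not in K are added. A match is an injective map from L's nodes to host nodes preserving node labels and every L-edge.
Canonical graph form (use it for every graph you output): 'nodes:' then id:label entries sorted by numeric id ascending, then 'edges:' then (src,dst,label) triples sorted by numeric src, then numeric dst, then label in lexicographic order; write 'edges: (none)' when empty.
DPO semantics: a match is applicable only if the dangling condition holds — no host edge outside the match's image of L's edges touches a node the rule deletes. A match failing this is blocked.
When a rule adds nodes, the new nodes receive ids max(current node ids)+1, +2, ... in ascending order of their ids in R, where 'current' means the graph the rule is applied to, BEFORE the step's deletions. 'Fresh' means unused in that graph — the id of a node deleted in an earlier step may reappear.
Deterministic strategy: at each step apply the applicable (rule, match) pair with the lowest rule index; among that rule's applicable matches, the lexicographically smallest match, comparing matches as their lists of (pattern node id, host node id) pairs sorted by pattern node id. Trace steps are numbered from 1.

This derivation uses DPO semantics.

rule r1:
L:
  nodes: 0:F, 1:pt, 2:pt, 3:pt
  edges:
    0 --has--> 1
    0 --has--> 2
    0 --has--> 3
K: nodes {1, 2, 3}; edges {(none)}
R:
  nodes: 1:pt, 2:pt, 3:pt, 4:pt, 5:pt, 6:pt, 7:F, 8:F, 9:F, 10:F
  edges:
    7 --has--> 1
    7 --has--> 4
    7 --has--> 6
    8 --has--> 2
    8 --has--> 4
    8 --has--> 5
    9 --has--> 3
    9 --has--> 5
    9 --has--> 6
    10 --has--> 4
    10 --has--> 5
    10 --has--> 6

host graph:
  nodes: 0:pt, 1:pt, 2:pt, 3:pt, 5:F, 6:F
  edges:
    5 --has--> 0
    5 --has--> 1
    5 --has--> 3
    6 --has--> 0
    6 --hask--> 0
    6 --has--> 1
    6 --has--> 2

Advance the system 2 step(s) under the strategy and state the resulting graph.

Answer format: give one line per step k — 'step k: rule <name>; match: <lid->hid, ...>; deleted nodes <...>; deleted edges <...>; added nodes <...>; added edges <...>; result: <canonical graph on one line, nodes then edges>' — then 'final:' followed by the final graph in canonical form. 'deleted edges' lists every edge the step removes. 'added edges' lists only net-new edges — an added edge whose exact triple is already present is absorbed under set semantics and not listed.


step 1: rule r1; match: 0->5, 1->0, 2->1, 3->3; deleted nodes 5; deleted edges (5,0,has); (5,1,has); (5,3,has); added nodes 7, 8, 9, 10, 11, 12, 13; added edges (10,0,has); (10,7,has); (10,9,has); (11,1,has); (11,7,has); (11,8,has); (12,3,has); (12,8,has); (12,9,has); (13,7,has); (13,8,has); (13,9,has); result: nodes: 0:pt, 1:pt, 2:pt, 3:pt, 6:F, 7:pt, 8:pt, 9:pt, 10:F, 11:F, 12:F, 13:F edges: (6,0,has); (6,0,hask); (6,1,has); (6,2,has); (10,0,has); (10,7,has); (10,9,has); (11,1,has); (11,7,has); (11,8,has); (12,3,has); (12,8,has); (12,9,has); (13,7,has); (13,8,has); (13,9,has)
step 2: rule r1; match: 0->10, 1->0, 2->7, 3->9; deleted nodes 10; deleted edges (10,0,has); (10,7,has); (10,9,has); added nodes 14, 15, 16, 17, 18, 19, 20; added edges (17,0,has); (17,14,has); (17,16,has); (18,7,has); (18,14,has); (18,15,has); (19,9,has); (19,15,has); (19,16,has); (20,14,has); (20,15,has); (20,16,has); result: nodes: 0:pt, 1:pt, 2:pt, 3:pt, 6:F, 7:pt, 8:pt, 9:pt, 11:F, 12:F, 13:F, 14:pt, 15:pt, 16:pt, 17:F, 18:F, 19:F, 20:F edges: (6,0,has); (6,0,hask); (6,1,has); (6,2,has); (11,1,has); (11,7,has); (11,8,has); (12,3,has); (12,8,has); (12,9,has); (13,7,has); (13,8,has); (13,9,has); (17,0,has); (17,14,has); (17,16,has); (18,7,has); (18,14,has); (18,15,has); (19,9,has); (19,15,has); (19,16,has); (20,14,has); (20,15,has); (20,16,has)
final:
nodes: 0:pt, 1:pt, 2:pt, 3:pt, 6:F, 7:pt, 8:pt, 9:pt, 11:F, 12:F, 13:F, 14:pt, 15:pt, 16:pt, 17:F, 18:F, 19:F, 20:F
edges: (6,0,has); (6,0,hask); (6,1,has); (6,2,has); (11,1,has); (11,7,has); (11,8,has); (12,3,has); (12,8,has); (12,9,has); (13,7,has); (13,8,has); (13,9,has); (17,0,has); (17,14,has); (17,16,has); (18,7,has); (18,14,has); (18,15,has); (19,9,has); (19,15,has); (19,16,has); (20,14,has); (20,15,has); (20,16,has)


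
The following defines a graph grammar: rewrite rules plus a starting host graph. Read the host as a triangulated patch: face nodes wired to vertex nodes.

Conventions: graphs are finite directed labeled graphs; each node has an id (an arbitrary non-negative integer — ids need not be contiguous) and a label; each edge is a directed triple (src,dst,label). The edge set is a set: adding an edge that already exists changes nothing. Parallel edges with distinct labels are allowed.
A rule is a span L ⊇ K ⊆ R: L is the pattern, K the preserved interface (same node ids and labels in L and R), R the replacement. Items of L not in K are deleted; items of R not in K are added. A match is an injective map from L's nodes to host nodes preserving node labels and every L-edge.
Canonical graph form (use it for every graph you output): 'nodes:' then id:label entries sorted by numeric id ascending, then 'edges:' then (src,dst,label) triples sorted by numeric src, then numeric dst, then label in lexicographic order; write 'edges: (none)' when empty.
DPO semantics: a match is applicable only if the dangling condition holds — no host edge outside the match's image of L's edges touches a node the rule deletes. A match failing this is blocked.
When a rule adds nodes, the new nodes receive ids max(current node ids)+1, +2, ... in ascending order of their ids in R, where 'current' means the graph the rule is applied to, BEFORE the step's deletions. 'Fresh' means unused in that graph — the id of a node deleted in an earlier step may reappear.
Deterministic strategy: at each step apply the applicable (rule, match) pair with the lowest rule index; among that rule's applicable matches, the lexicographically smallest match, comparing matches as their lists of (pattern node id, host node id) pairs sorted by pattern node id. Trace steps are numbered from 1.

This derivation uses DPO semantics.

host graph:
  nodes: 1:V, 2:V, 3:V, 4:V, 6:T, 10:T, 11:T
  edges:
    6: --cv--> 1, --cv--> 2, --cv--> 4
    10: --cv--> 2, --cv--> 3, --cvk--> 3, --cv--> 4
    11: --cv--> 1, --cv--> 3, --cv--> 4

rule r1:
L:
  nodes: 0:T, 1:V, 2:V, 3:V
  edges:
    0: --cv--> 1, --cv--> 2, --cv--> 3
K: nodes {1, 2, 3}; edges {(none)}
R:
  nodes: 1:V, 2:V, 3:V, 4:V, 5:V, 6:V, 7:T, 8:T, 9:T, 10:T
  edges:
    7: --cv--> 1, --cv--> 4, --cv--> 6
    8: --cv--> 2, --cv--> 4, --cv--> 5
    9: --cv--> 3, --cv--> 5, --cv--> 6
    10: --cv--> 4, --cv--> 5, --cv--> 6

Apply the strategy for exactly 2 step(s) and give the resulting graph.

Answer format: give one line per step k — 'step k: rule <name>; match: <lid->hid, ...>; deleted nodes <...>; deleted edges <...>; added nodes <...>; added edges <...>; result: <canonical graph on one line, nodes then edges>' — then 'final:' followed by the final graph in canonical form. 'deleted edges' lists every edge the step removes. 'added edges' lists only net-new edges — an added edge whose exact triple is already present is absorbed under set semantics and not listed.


step 1: rule r1; match: 0->6, 1->1, 2->2, 3->4; deleted nodes 6; deleted edges (6,1,cv); (6,2,cv); (6,4,cv); added nodes 12, 13, 14, 15, 16, 17, 18; added edges (15,1,cv); (15,12,cv); (15,14,cv); (16,2,cv); (16,12,cv); (16,13,cv); (17,4,cv); (17,13,cv); (17,14,cv); (18,12,cv); (18,13,cv); (18,14,cv); result: nodes: 1:V, 2:V, 3:V, 4:V, 10:T, 11:T, 12:V, 13:V, 14:V, 15:T, 16:T, 17:T, 18:T edges: (10,2,cv); (10,3,cv); (10,3,cvk); (10,4,cv); (11,1,cv); (11,3,cv); (11,4,cv); (15,1,cv); (15,12,cv); (15,14,cv); (16,2,cv); (16,12,cv); (16,13,cv); (17,4,cv); (17,13,cv); (17,14,cv); (18,12,cv); (18,13,cv); (18,14,cv)
step 2: rule r1; match: 0->11, 1->1, 2->3, 3->4; deleted nodes 11; deleted edges (11,1,cv); (11,3,cv); (11,4,cv); added nodes 19, 20, 21, 22, 23, 24, 25; added edges (22,1,cv); (22,19,cv); (22,21,cv); (23,3,cv); (23,19,cv); (23,20,cv); (24,4,cv); (24,20,cv); (24,21,cv); (25,19,cv); (25,20,cv); (25,21,cv); result: nodes: 1:V, 2:V, 3:V, 4:V, 10:T, 12:V, 13:V, 14:V, 15:T, 16:T, 17:T, 18:T, 19:V, 20:V, 21:V, 22:T, 23:T, 24:T, 25:T edges: (10,2,cv); (10,3,cv); (10,3,cvk); (10,4,cv); (15,1,cv); (15,12,cv); (15,14,cv); (16,2,cv); (16,12,cv); (16,13,cv); (17,4,cv); (17,13,cv); (17,14,cv); (18,12,cv); (18,13,cv); (18,14,cv); (22,1,cv); (22,19,cv); (22,21,cv); (23,3,cv); (23,19,cv); (23,20,cv); (24,4,cv); (24,20,cv); (24,21,cv); (25,19,cv); (25,20,cv); (25,21,cv)
final:
nodes: 1:V, 2:V, 3:V, 4:V, 10:T, 12:V, 13:V, 14:V, 15:T, 16:T, 17:T, 18:T, 19:V, 20:V, 21:V, 22:T, 23:T, 24:T, 25:T
edges: (10,2,cv); (10,3,cv); (10,3,cvk); (10,4,cv); (15,1,cv); (15,12,cv); (15,14,cv); (16,2,cv); (16,12,cv); (16,13,cv); (17,4,cv); (17,13,cv); (17,14,cv); (18,12,cv); (18,13,cv); (18,14,cv); (22,1,cv); (22,19,cv); (22,21,cv); (23,3,cv); (23,19,cv); (23,20,cv); (24,4,cv); (24,20,cv); (24,21,cv); (25,19,cv); (25,20,cv); (25,21,cv)


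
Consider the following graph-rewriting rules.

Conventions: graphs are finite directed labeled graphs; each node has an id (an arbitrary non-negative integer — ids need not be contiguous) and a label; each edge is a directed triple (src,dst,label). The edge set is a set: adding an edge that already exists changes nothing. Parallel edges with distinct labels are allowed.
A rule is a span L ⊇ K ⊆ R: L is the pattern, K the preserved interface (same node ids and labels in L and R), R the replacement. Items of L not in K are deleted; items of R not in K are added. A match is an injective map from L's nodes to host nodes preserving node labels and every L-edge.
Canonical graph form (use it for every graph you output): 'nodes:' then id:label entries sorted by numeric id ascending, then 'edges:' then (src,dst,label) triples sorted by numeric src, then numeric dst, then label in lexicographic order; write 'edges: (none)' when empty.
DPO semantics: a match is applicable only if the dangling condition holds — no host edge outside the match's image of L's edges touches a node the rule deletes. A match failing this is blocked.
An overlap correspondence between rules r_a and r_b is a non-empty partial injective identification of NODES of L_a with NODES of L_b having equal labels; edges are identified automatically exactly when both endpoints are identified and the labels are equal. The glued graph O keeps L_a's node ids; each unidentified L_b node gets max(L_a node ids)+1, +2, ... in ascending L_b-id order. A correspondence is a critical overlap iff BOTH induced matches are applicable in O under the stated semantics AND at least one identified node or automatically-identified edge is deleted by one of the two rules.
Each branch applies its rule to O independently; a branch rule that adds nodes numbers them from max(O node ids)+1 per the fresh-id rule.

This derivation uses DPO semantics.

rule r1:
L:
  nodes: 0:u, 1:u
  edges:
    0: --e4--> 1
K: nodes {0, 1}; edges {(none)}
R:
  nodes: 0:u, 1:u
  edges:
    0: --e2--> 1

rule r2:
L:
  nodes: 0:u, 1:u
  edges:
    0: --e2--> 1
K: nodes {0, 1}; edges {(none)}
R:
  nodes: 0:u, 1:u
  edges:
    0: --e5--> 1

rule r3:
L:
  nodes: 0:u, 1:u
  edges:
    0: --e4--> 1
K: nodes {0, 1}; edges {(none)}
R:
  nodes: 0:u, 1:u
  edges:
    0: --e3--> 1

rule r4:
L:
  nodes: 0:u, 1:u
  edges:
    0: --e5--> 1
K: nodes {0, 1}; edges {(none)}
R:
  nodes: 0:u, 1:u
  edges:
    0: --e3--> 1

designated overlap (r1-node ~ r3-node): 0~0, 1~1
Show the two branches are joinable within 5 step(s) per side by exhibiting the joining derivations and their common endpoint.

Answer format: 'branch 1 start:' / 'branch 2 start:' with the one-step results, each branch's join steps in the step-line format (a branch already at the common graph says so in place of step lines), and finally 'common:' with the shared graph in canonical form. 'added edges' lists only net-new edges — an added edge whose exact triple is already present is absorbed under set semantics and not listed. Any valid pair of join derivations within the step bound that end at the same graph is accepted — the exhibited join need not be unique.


branch 1 start:
nodes: 0:u, 1:u
edges: (0,1,e2)
branch 2 start:
nodes: 0:u, 1:u
edges: (0,1,e3)
branch 1 step 1: rule r2; match: 0->0, 1->1; deleted nodes (none); deleted edges (0,1,e2); added nodes (none); added edges (0,1,e5); result: nodes: 0:u, 1:u edges: (0,1,e5)
branch 1 step 2: rule r4; match: 0->0, 1->1; deleted nodes (none); deleted edges (0,1,e5); added nodes (none); added edges (0,1,e3); result: nodes: 0:u, 1:u edges: (0,1,e3)
branch 2: already at the common graph (0 steps)
common:
nodes: 0:u, 1:u
edges: (0,1,e3)


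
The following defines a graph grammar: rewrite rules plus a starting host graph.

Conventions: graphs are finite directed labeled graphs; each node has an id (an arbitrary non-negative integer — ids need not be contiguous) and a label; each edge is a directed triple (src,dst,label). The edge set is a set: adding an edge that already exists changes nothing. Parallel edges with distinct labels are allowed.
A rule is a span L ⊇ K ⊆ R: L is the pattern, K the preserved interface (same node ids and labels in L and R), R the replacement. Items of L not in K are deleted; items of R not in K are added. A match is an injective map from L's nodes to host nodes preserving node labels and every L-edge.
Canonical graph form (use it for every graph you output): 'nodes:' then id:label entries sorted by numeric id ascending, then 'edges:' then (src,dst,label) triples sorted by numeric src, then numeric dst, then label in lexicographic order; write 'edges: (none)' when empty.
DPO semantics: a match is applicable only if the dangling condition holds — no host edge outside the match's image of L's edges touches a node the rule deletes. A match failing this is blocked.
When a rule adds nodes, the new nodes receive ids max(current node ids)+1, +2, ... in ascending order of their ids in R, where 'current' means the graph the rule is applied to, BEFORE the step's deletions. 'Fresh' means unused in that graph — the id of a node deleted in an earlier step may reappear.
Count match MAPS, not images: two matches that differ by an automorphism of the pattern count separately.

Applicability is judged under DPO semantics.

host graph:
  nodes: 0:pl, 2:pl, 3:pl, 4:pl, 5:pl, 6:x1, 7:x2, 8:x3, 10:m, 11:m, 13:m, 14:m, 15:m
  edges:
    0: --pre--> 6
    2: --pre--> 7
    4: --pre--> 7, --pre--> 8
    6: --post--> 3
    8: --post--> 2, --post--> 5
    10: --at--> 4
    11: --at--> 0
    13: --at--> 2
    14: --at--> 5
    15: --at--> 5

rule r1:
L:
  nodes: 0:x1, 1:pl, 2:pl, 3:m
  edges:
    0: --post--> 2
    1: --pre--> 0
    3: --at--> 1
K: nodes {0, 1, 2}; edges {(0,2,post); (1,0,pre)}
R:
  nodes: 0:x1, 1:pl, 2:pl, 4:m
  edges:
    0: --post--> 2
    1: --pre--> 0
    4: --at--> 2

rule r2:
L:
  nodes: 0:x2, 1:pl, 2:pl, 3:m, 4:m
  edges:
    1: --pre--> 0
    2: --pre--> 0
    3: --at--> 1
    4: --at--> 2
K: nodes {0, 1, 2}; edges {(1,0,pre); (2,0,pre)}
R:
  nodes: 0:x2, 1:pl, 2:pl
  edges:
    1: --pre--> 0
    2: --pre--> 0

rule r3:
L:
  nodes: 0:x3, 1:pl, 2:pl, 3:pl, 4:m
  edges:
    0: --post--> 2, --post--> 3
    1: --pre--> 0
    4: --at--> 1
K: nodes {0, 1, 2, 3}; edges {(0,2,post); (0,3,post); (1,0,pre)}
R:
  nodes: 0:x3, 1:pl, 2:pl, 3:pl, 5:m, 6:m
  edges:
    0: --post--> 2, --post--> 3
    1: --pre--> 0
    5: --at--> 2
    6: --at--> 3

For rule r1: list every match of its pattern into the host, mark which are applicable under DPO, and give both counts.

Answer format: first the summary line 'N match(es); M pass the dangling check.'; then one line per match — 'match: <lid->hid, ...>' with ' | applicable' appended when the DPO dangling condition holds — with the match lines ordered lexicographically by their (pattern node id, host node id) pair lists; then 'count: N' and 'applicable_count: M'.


1 match(es); 1 pass the dangling check.
match: 0->6, 1->0, 2->3, 3->11 | applicable
count: 1
applicable_count: 1


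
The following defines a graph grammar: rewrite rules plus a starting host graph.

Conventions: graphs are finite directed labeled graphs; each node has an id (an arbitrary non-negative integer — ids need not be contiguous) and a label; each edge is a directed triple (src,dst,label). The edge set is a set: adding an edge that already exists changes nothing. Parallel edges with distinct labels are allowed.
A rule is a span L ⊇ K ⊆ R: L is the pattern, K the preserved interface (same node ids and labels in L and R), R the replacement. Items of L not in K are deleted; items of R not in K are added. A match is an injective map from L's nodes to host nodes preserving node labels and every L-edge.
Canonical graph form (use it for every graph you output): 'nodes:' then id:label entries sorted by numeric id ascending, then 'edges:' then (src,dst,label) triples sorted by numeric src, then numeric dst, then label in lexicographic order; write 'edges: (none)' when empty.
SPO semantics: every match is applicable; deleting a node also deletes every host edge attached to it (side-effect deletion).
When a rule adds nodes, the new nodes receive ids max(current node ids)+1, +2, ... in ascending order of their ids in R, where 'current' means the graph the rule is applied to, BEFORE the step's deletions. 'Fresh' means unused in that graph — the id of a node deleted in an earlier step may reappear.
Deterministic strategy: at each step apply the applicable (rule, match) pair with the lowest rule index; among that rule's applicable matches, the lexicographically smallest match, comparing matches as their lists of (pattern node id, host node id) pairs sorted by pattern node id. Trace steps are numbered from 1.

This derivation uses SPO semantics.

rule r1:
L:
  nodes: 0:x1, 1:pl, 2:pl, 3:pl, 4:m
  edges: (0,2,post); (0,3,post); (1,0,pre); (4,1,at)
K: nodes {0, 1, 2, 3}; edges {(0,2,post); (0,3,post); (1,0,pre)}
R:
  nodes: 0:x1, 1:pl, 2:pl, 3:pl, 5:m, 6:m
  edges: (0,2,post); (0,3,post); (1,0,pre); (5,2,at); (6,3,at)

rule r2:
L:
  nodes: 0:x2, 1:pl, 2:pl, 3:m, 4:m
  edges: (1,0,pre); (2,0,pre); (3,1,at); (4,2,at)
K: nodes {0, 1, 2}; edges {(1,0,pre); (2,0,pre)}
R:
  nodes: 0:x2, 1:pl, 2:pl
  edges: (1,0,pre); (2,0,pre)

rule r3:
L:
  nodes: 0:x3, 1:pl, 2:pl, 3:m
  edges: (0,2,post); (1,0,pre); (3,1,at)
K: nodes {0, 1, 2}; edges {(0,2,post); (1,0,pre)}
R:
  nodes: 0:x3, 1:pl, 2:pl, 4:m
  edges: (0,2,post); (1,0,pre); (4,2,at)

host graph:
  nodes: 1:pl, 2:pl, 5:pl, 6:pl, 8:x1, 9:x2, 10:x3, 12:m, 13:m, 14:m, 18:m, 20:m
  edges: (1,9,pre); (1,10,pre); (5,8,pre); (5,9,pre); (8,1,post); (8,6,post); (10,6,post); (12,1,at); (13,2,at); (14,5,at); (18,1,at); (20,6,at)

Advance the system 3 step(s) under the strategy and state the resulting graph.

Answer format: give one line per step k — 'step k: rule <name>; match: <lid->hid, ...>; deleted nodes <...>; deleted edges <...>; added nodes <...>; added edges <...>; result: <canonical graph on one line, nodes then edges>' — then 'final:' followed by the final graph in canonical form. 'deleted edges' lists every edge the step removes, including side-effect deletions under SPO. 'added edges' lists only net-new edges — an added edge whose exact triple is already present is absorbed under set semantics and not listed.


step 1: rule r1; match: 0->8, 1->5, 2->1, 3->6, 4->14; deleted nodes 14; deleted edges (14,5,at); added nodes 21, 22; added edges (21,1,at); (22,6,at); result: nodes: 1:pl, 2:pl, 5:pl, 6:pl, 8:x1, 9:x2, 10:x3, 12:m, 13:m, 18:m, 20:m, 21:m, 22:m edges: (1,9,pre); (1,10,pre); (5,8,pre); (5,9,pre); (8,1,post); (8,6,post); (10,6,post); (12,1,at); (13,2,at); (18,1,at); (20,6,at); (21,1,at); (22,6,at)
step 2: rule r3; match: 0->10, 1->1, 2->6, 3->12; deleted nodes 12; deleted edges (12,1,at); added nodes 23; added edges (23,6,at); result: nodes: 1:pl, 2:pl, 5:pl, 6:pl, 8:x1, 9:x2, 10:x3, 13:m, 18:m, 20:m, 21:m, 22:m, 23:m edges: (1,9,pre); (1,10,pre); (5,8,pre); (5,9,pre); (8,1,post); (8,6,post); (10,6,post); (13,2,at); (18,1,at); (20,6,at); (21,1,at); (22,6,at); (23,6,at)
step 3: rule r3; match: 0->10, 1->1, 2->6, 3->18; deleted nodes 18; deleted edges (18,1,at); added nodes 24; added edges (24,6,at); result: nodes: 1:pl, 2:pl, 5:pl, 6:pl, 8:x1, 9:x2, 10:x3, 13:m, 20:m, 21:m, 22:m, 23:m, 24:m edges: (1,9,pre); (1,10,pre); (5,8,pre); (5,9,pre); (8,1,post); (8,6,post); (10,6,post); (13,2,at); (20,6,at); (21,1,at); (22,6,at); (23,6,at); (24,6,at)
final:
nodes: 1:pl, 2:pl, 5:pl, 6:pl, 8:x1, 9:x2, 10:x3, 13:m, 20:m, 21:m, 22:m, 23:m, 24:m
edges: (1,9,pre); (1,10,pre); (5,8,pre); (5,9,pre); (8,1,post); (8,6,post); (10,6,post); (13,2,at); (20,6,at); (21,1,at); (22,6,at); (23,6,at); (24,6,at)
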